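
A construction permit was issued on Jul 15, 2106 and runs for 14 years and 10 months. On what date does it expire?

May 15, 2121

Advancing 14 years and 10 months from July 15, 2106.
+14 years → 2120; month 7 + 10 = 17, which is month 5 of year 2121 → May 2121.
Day 15 is valid in May, giving May 15, 2121.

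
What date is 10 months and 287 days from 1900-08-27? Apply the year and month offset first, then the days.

April 10, 1902

Counting forward 10 months and 287 days from August 27, 1900: first the month/year part, then the days.
month 8 + 10 = 18, which is month 6 of year 1901 → June 1901.
Day 27 is valid in June, giving June 27, 1901.
Now add 287 days from June 27, 1901.
June has 30 days, so 30 − 27 = 3 days remain after June 27, 1901; 287 − 3 = 284 left.
July 1901 has 31 days: 284 − 31 = 253 left.
August 1901 has 31 days: 253 − 31 = 222 left.
September 1901 has 30 days: 222 − 30 = 192 left.
October 1901 has 31 days: 192 − 31 = 161 left.
November 1901 has 30 days: 161 − 30 = 131 left.
December 1901 has 31 days: 131 − 31 = 100 left.
January 1902 has 31 days: 100 − 31 = 69 left.
February 1902 has 28 days (1902 is not a leap year): 69 − 28 = 41 left.
March 1902 has 31 days: 41 − 31 = 10 left.
10 days into April 1902 → April 10, 1902.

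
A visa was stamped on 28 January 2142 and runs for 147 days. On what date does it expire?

June 24, 2142

Advancing 147 days from January 28, 2142.
January has 31 days, so 31 − 28 = 3 days remain after January 28, 2142; 147 − 3 = 144 left.
February 2142 has 28 days (2142 is not a leap year): 144 − 28 = 116 left.
March 2142 has 31 days: 116 − 31 = 85 left.
April 2142 has 30 days: 85 − 30 = 55 left.
May 2142 has 31 days: 55 − 31 = 24 left.
24 days into June 2142 → June 24, 2142.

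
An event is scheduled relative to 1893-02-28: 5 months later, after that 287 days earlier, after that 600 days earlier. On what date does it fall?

Advancing 5 months from February 28, 1893:
month 2 + 5 = 7 → July 1893.
Day 28 is valid in July, giving July 28, 1893.
Subtracting 287 days from July 28, 1893:
Going back 28 days from July 28, 1893 reaches the end of the previous month; 287 − 28 = 259 left.
June 1893 has 30 days: 259 − 30 = 229 left.
May 1893 has 31 days: 229 − 31 = 198 left.
April 1893 has 30 days: 198 − 30 = 168 left.
March 1893 has 31 days: 168 − 31 = 137 left.
February 1893 has 28 days (1893 is not a leap year): 137 − 28 = 109 left.
January 1893 has 31 days: 109 − 31 = 78 left.
December 1892 has 31 days: 78 − 31 = 47 left.
November 1892 has 30 days: 47 − 30 = 17 left.
October 1892 has 31 days; 31 − 17 = 14 → October 14, 1892.
Going back 600 days from October 14, 1892:
Going back 14 days from October 14, 1892 reaches the end of the previous month; 600 − 14 = 586 left.
September 1892 has 30 days: 586 − 30 = 556 left.
August 1892 has 31 days: 556 − 31 = 525 left.
July 1892 has 31 days: 525 − 31 = 494 left.
June 1892 has 30 days: 494 − 30 = 464 left.
May 1892 has 31 days: 464 − 31 = 433 left.
April 1892 has 30 days: 433 − 30 = 403 left.
March 1892 has 31 days: 403 − 31 = 372 left.
February 1892 has 29 days (1892 is a leap year): 372 − 29 = 343 left.
January 1892 has 31 days: 343 − 31 = 312 left.
December 1891 has 31 days: 312 − 31 = 281 left.
November 1891 has 30 days: 281 − 30 = 251 left.
October 1891 has 31 days: 251 − 31 = 220 left.
September 1891 has 30 days: 220 − 30 = 190 left.
August 1891 has 31 days: 190 − 31 = 159 left.
July 1891 has 31 days: 159 − 31 = 128 left.
June 1891 has 30 days: 128 − 30 = 98 left.
May 1891 has 31 days: 98 − 31 = 67 left.
April 1891 has 30 days: 67 − 30 = 37 left.
March 1891 has 31 days: 37 − 31 = 6 left.
February 1891 has 28 days; 28 − 6 = 22 → February 22, 1891.

February 22, 1891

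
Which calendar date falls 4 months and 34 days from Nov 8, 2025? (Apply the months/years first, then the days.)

April 11, 2026

Counting forward 4 months and 34 days from November 8, 2025: first the month/year part, then the days.
month 11 + 4 = 15, which is month 3 of year 2026 → March 2026.
Day 8 is valid in March, giving March 8, 2026.
Now add 34 days from March 8, 2026.
March has 31 days, so 31 − 8 = 23 days remain after March 8, 2026; 34 − 23 = 11 left.
11 days into April 2026 → April 11, 2026.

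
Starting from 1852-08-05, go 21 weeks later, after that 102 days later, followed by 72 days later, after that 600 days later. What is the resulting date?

Advancing 21 weeks (= 147 days) from August 5, 1852:
August has 31 days, so 31 − 5 = 26 days remain after August 5, 1852; 147 − 26 = 121 left.
September 1852 has 30 days: 121 − 30 = 91 left.
October 1852 has 31 days: 91 − 31 = 60 left.
November 1852 has 30 days: 60 − 30 = 30 left.
30 days into December 1852 → December 30, 1852.
Advancing 102 days from December 30, 1852:
December has 31 days, so 31 − 30 = 1 day remains after December 30, 1852; 102 − 1 = 101 left.
January 1853 has 31 days: 101 − 31 = 70 left.
February 1853 has 28 days (1853 is not a leap year): 70 − 28 = 42 left.
March 1853 has 31 days: 42 − 31 = 11 left.
11 days into April 1853 → April 11, 1853.
Adding 72 days from April 11, 1853:
April has 30 days, so 30 − 11 = 19 days remain after April 11, 1853; 72 − 19 = 53 left.
May 1853 has 31 days: 53 − 31 = 22 left.
22 days into June 1853 → June 22, 1853.
Counting forward 600 days from June 22, 1853:
June has 30 days, so 30 − 22 = 8 days remain after June 22, 1853; 600 − 8 = 592 left.
July 1853 has 31 days: 592 − 31 = 561 left.
August 1853 has 31 days: 561 − 31 = 530 left.
September 1853 has 30 days: 530 − 30 = 500 left.
October 1853 has 31 days: 500 − 31 = 469 left.
November 1853 has 30 days: 469 − 30 = 439 left.
December 1853 has 31 days: 439 − 31 = 408 left.
January 1854 has 31 days: 408 − 31 = 377 left.
February 1854 has 28 days (1854 is not a leap year): 377 − 28 = 349 left.
March 1854 has 31 days: 349 − 31 = 318 left.
April 1854 has 30 days: 318 − 30 = 288 left.
May 1854 has 31 days: 288 − 31 = 257 left.
June 1854 has 30 days: 257 − 30 = 227 left.
July 1854 has 31 days: 227 − 31 = 196 left.
August 1854 has 31 days: 196 − 31 = 165 left.
September 1854 has 30 days: 165 − 30 = 135 left.
October 1854 has 31 days: 135 − 31 = 104 left.
November 1854 has 30 days: 104 − 30 = 74 left.
December 1854 has 31 days: 74 − 31 = 43 left.
January 1855 has 31 days: 43 − 31 = 12 left.
12 days into February 1855 → February 12, 1855.

February 12, 1855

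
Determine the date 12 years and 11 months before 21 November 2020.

December 21, 2007

Counting back 12 years and 11 months from November 21, 2020.
-12 years → 2008; month 11 − 11 = 0, which is month 12 of year 2007 → December 2007.
Day 21 is valid in December, giving December 21, 2007.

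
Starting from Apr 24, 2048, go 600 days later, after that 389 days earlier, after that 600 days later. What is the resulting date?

Counting forward 600 days from April 24, 2048:
April has 30 days, so 30 − 24 = 6 days remain after April 24, 2048; 600 − 6 = 594 left.
May 2048 has 31 days: 594 − 31 = 563 left.
June 2048 has 30 days: 563 − 30 = 533 left.
July 2048 has 31 days: 533 − 31 = 502 left.
August 2048 has 31 days: 502 − 31 = 471 left.
September 2048 has 30 days: 471 − 30 = 441 left.
October 2048 has 31 days: 441 − 31 = 410 left.
November 2048 has 30 days: 410 − 30 = 380 left.
December 2048 has 31 days: 380 − 31 = 349 left.
January 2049 has 31 days: 349 − 31 = 318 left.
February 2049 has 28 days (2049 is not a leap year): 318 − 28 = 290 left.
March 2049 has 31 days: 290 − 31 = 259 left.
April 2049 has 30 days: 259 − 30 = 229 left.
May 2049 has 31 days: 229 − 31 = 198 left.
June 2049 has 30 days: 198 − 30 = 168 left.
July 2049 has 31 days: 168 − 31 = 137 left.
August 2049 has 31 days: 137 − 31 = 106 left.
September 2049 has 30 days: 106 − 30 = 76 left.
October 2049 has 31 days: 76 − 31 = 45 left.
November 2049 has 30 days: 45 − 30 = 15 left.
15 days into December 2049 → December 15, 2049.
Going back 389 days from December 15, 2049:
Going back 15 days from December 15, 2049 reaches the end of the previous month; 389 − 15 = 374 left.
November 2049 has 30 days: 374 − 30 = 344 left.
October 2049 has 31 days: 344 − 31 = 313 left.
September 2049 has 30 days: 313 − 30 = 283 left.
August 2049 has 31 days: 283 − 31 = 252 left.
July 2049 has 31 days: 252 − 31 = 221 left.
June 2049 has 30 days: 221 − 30 = 191 left.
May 2049 has 31 days: 191 − 31 = 160 left.
April 2049 has 30 days: 160 − 30 = 130 left.
March 2049 has 31 days: 130 − 31 = 99 left.
February 2049 has 28 days (2049 is not a leap year): 99 − 28 = 71 left.
January 2049 has 31 days: 71 − 31 = 40 left.
December 2048 has 31 days: 40 − 31 = 9 left.
November 2048 has 30 days; 30 − 9 = 21 → November 21, 2048.
Counting forward 600 days from November 21, 2048:
November has 30 days, so 30 − 21 = 9 days remain after November 21, 2048; 600 − 9 = 591 left.
December 2048 has 31 days: 591 − 31 = 560 left.
January 2049 has 31 days: 560 − 31 = 529 left.
February 2049 has 28 days (2049 is not a leap year): 529 − 28 = 501 left.
March 2049 has 31 days: 501 − 31 = 470 left.
April 2049 has 30 days: 470 − 30 = 440 left.
May 2049 has 31 days: 440 − 31 = 409 left.
June 2049 has 30 days: 409 − 30 = 379 left.
July 2049 has 31 days: 379 − 31 = 348 left.
August 2049 has 31 days: 348 − 31 = 317 left.
September 2049 has 30 days: 317 − 30 = 287 left.
October 2049 has 31 days: 287 − 31 = 256 left.
November 2049 has 30 days: 256 − 30 = 226 left.
December 2049 has 31 days: 226 − 31 = 195 left.
January 2050 has 31 days: 195 − 31 = 164 left.
February 2050 has 28 days (2050 is not a leap year): 164 − 28 = 136 left.
March 2050 has 31 days: 136 − 31 = 105 left.
April 2050 has 30 days: 105 − 30 = 75 left.
May 2050 has 31 days: 75 − 31 = 44 left.
June 2050 has 30 days: 44 − 30 = 14 left.
14 days into July 2050 → July 14, 2050.

July 14, 2050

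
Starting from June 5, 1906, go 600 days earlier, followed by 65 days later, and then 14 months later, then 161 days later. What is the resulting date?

July 28, 1906

Going back 600 days from June 5, 1906:
Going back 5 days from June 5, 1906 reaches the end of the previous month; 600 − 5 = 595 left.
May 1906 has 31 days: 595 − 31 = 564 left.
April 1906 has 30 days: 564 − 30 = 534 left.
March 1906 has 31 days: 534 − 31 = 503 left.
February 1906 has 28 days (1906 is not a leap year): 503 − 28 = 475 left.
January 1906 has 31 days: 475 − 31 = 444 left.
December 1905 has 31 days: 444 − 31 = 413 left.
November 1905 has 30 days: 413 − 30 = 383 left.
October 1905 has 31 days: 383 − 31 = 352 left.
September 1905 has 30 days: 352 − 30 = 322 left.
August 1905 has 31 days: 322 − 31 = 291 left.
July 1905 has 31 days: 291 − 31 = 260 left.
June 1905 has 30 days: 260 − 30 = 230 left.
May 1905 has 31 days: 230 − 31 = 199 left.
April 1905 has 30 days: 199 − 30 = 169 left.
March 1905 has 31 days: 169 − 31 = 138 left.
February 1905 has 28 days (1905 is not a leap year): 138 − 28 = 110 left.
January 1905 has 31 days: 110 − 31 = 79 left.
December 1904 has 31 days: 79 − 31 = 48 left.
November 1904 has 30 days: 48 − 30 = 18 left.
October 1904 has 31 days; 31 − 18 = 13 → October 13, 1904.
Advancing 65 days from October 13, 1904:
October has 31 days, so 31 − 13 = 18 days remain after October 13, 1904; 65 − 18 = 47 left.
November 1904 has 30 days: 47 − 30 = 17 left.
17 days into December 1904 → December 17, 1904.
Advancing 14 months from December 17, 1904:
month 12 + 14 = 26, which is month 2 of year 1906 → February 1906.
Day 17 is valid in February, giving February 17, 1906.
Adding 161 days from February 17, 1906:
February has 28 days, so 28 − 17 = 11 days remain after February 17, 1906; 161 − 11 = 150 left.
March 1906 has 31 days: 150 − 31 = 119 left.
April 1906 has 30 days: 119 − 30 = 89 left.
May 1906 has 31 days: 89 − 31 = 58 left.
June 1906 has 30 days: 58 − 30 = 28 left.
28 days into July 1906 → July 28, 1906.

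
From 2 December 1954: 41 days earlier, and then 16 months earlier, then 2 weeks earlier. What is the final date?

Counting back 41 days from December 2, 1954:
Going back 2 days from December 2, 1954 reaches the end of the previous month; 41 − 2 = 39 left.
November 1954 has 30 days: 39 − 30 = 9 left.
October 1954 has 31 days; 31 − 9 = 22 → October 22, 1954.
Subtracting 16 months from October 22, 1954:
month 10 − 16 = -6, which is month 6 of year 1953 → June 1953.
Day 22 is valid in June, giving June 22, 1953.
Going back 2 weeks (= 14 days) from June 22, 1953:
22 − 14 = 8, still in June 1953.

June 8, 1953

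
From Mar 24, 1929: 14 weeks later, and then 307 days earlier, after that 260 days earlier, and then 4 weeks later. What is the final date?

January 8, 1928

Advancing 14 weeks (= 98 days) from March 24, 1929:
March has 31 days, so 31 − 24 = 7 days remain after March 24, 1929; 98 − 7 = 91 left.
April 1929 has 30 days: 91 − 30 = 61 left.
May 1929 has 31 days: 61 − 31 = 30 left.
30 days into June 1929 → June 30, 1929.
Subtracting 307 days from June 30, 1929:
Going back 30 days from June 30, 1929 reaches the end of the previous month; 307 − 30 = 277 left.
May 1929 has 31 days: 277 − 31 = 246 left.
April 1929 has 30 days: 246 − 30 = 216 left.
March 1929 has 31 days: 216 − 31 = 185 left.
February 1929 has 28 days (1929 is not a leap year): 185 − 28 = 157 left.
January 1929 has 31 days: 157 − 31 = 126 left.
December 1928 has 31 days: 126 − 31 = 95 left.
November 1928 has 30 days: 95 − 30 = 65 left.
October 1928 has 31 days: 65 − 31 = 34 left.
September 1928 has 30 days: 34 − 30 = 4 left.
August 1928 has 31 days; 31 − 4 = 27 → August 27, 1928.
Subtracting 260 days from August 27, 1928:
Going back 27 days from August 27, 1928 reaches the end of the previous month; 260 − 27 = 233 left.
July 1928 has 31 days: 233 − 31 = 202 left.
June 1928 has 30 days: 202 − 30 = 172 left.
May 1928 has 31 days: 172 − 31 = 141 left.
April 1928 has 30 days: 141 − 30 = 111 left.
March 1928 has 31 days: 111 − 31 = 80 left.
February 1928 has 29 days (1928 is a leap year): 80 − 29 = 51 left.
January 1928 has 31 days: 51 − 31 = 20 left.
December 1927 has 31 days; 31 − 20 = 11 → December 11, 1927.
Counting forward 4 weeks (= 28 days) from December 11, 1927:
December has 31 days, so 31 − 11 = 20 days remain after December 11, 1927; 28 − 20 = 8 left.
8 days into January 1928 → January 8, 1928.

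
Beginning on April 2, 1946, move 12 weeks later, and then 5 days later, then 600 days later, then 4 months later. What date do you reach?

June 20, 1948

Advancing 12 weeks (= 84 days) from April 2, 1946:
April has 30 days, so 30 − 2 = 28 days remain after April 2, 1946; 84 − 28 = 56 left.
May 1946 has 31 days: 56 − 31 = 25 left.
25 days into June 1946 → June 25, 1946.
Counting forward 5 days from June 25, 1946:
June has 30 days; 25 + 5 = 30, still in June.
Counting forward 600 days from June 30, 1946:
June has 30 days, so 30 − 30 = 0 days remain after June 30, 1946; 600 − 0 = 600 left.
July 1946 has 31 days: 600 − 31 = 569 left.
August 1946 has 31 days: 569 − 31 = 538 left.
September 1946 has 30 days: 538 − 30 = 508 left.
October 1946 has 31 days: 508 − 31 = 477 left.
November 1946 has 30 days: 477 − 30 = 447 left.
December 1946 has 31 days: 447 − 31 = 416 left.
January 1947 has 31 days: 416 − 31 = 385 left.
February 1947 has 28 days (1947 is not a leap year): 385 − 28 = 357 left.
March 1947 has 31 days: 357 − 31 = 326 left.
April 1947 has 30 days: 326 − 30 = 296 left.
May 1947 has 31 days: 296 − 31 = 265 left.
June 1947 has 30 days: 265 − 30 = 235 left.
July 1947 has 31 days: 235 − 31 = 204 left.
August 1947 has 31 days: 204 − 31 = 173 left.
September 1947 has 30 days: 173 − 30 = 143 left.
October 1947 has 31 days: 143 − 31 = 112 left.
November 1947 has 30 days: 112 − 30 = 82 left.
December 1947 has 31 days: 82 − 31 = 51 left.
January 1948 has 31 days: 51 − 31 = 20 left.
20 days into February 1948 → February 20, 1948.
Counting forward 4 months from February 20, 1948:
month 2 + 4 = 6 → June 1948.
Day 20 is valid in June, giving June 20, 1948.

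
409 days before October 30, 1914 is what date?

September 16, 1913

Subtracting 409 days from October 30, 1914.
Going back 30 days from October 30, 1914 reaches the end of the previous month; 409 − 30 = 379 left.
September 1914 has 30 days: 379 − 30 = 349 left.
August 1914 has 31 days: 349 − 31 = 318 left.
July 1914 has 31 days: 318 − 31 = 287 left.
June 1914 has 30 days: 287 − 30 = 257 left.
May 1914 has 31 days: 257 − 31 = 226 left.
April 1914 has 30 days: 226 − 30 = 196 left.
March 1914 has 31 days: 196 − 31 = 165 left.
February 1914 has 28 days (1914 is not a leap year): 165 − 28 = 137 left.
January 1914 has 31 days: 137 − 31 = 106 left.
December 1913 has 31 days: 106 − 31 = 75 left.
November 1913 has 30 days: 75 − 30 = 45 left.
October 1913 has 31 days: 45 − 31 = 14 left.
September 1913 has 30 days; 30 − 14 = 16 → September 16, 1913.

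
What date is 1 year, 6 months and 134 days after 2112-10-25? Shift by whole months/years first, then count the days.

Advancing 1 year, 6 months and 134 days from October 25, 2112: first the month/year part, then the days.
+1 year → 2113; month 10 + 6 = 16, which is month 4 of year 2114 → April 2114.
Day 25 is valid in April, giving April 25, 2114.
Now add 134 days from April 25, 2114.
April has 30 days, so 30 − 25 = 5 days remain after April 25, 2114; 134 − 5 = 129 left.
May 2114 has 31 days: 129 − 31 = 98 left.
June 2114 has 30 days: 98 − 30 = 68 left.
July 2114 has 31 days: 68 − 31 = 37 left.
August 2114 has 31 days: 37 − 31 = 6 left.
6 days into September 2114 → September 6, 2114.

September 6, 2114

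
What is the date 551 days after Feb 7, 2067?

August 11, 2068

Adding 551 days from February 7, 2067.
February has 28 days, so 28 − 7 = 21 days remain after February 7, 2067; 551 − 21 = 530 left.
March 2067 has 31 days: 530 − 31 = 499 left.
April 2067 has 30 days: 499 − 30 = 469 left.
May 2067 has 31 days: 469 − 31 = 438 left.
June 2067 has 30 days: 438 − 30 = 408 left.
July 2067 has 31 days: 408 − 31 = 377 left.
August 2067 has 31 days: 377 − 31 = 346 left.
September 2067 has 30 days: 346 − 30 = 316 left.
October 2067 has 31 days: 316 − 31 = 285 left.
November 2067 has 30 days: 285 − 30 = 255 left.
December 2067 has 31 days: 255 − 31 = 224 left.
January 2068 has 31 days: 224 − 31 = 193 left.
February 2068 has 29 days (2068 is a leap year): 193 − 29 = 164 left.
March 2068 has 31 days: 164 − 31 = 133 left.
April 2068 has 30 days: 133 − 30 = 103 left.
May 2068 has 31 days: 103 − 31 = 72 left.
June 2068 has 30 days: 72 − 30 = 42 left.
July 2068 has 31 days: 42 − 31 = 11 left.
11 days into August 2068 → August 11, 2068.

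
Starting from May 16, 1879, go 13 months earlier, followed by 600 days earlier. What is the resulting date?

Counting back 13 months from May 16, 1879:
month 5 − 13 = -8, which is month 4 of year 1878 → April 1878.
Day 16 is valid in April, giving April 16, 1878.
Going back 600 days from April 16, 1878:
Going back 16 days from April 16, 1878 reaches the end of the previous month; 600 − 16 = 584 left.
March 1878 has 31 days: 584 − 31 = 553 left.
February 1878 has 28 days (1878 is not a leap year): 553 − 28 = 525 left.
January 1878 has 31 days: 525 − 31 = 494 left.
December 1877 has 31 days: 494 − 31 = 463 left.
November 1877 has 30 days: 463 − 30 = 433 left.
October 1877 has 31 days: 433 − 31 = 402 left.
September 1877 has 30 days: 402 − 30 = 372 left.
August 1877 has 31 days: 372 − 31 = 341 left.
July 1877 has 31 days: 341 − 31 = 310 left.
June 1877 has 30 days: 310 − 30 = 280 left.
May 1877 has 31 days: 280 − 31 = 249 left.
April 1877 has 30 days: 249 − 30 = 219 left.
March 1877 has 31 days: 219 − 31 = 188 left.
February 1877 has 28 days (1877 is not a leap year): 188 − 28 = 160 left.
January 1877 has 31 days: 160 − 31 = 129 left.
December 1876 has 31 days: 129 − 31 = 98 left.
November 1876 has 30 days: 98 − 30 = 68 left.
October 1876 has 31 days: 68 − 31 = 37 left.
September 1876 has 30 days: 37 − 30 = 7 left.
August 1876 has 31 days; 31 − 7 = 24 → August 24, 1876.

August 24, 1876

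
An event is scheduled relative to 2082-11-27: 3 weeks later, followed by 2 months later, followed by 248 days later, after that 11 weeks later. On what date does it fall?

January 9, 2084

Advancing 3 weeks (= 21 days) from November 27, 2082:
November has 30 days, so 30 − 27 = 3 days remain after November 27, 2082; 21 − 3 = 18 left.
18 days into December 2082 → December 18, 2082.
Counting forward 2 months from December 18, 2082:
month 12 + 2 = 14, which is month 2 of year 2083 → February 2083.
Day 18 is valid in February, giving February 18, 2083.
Advancing 248 days from February 18, 2083:
February has 28 days, so 28 − 18 = 10 days remain after February 18, 2083; 248 − 10 = 238 left.
March 2083 has 31 days: 238 − 31 = 207 left.
April 2083 has 30 days: 207 − 30 = 177 left.
May 2083 has 31 days: 177 − 31 = 146 left.
June 2083 has 30 days: 146 − 30 = 116 left.
July 2083 has 31 days: 116 − 31 = 85 left.
August 2083 has 31 days: 85 − 31 = 54 left.
September 2083 has 30 days: 54 − 30 = 24 left.
24 days into October 2083 → October 24, 2083.
Counting forward 11 weeks (= 77 days) from October 24, 2083:
October has 31 days, so 31 − 24 = 7 days remain after October 24, 2083; 77 − 7 = 70 left.
November 2083 has 30 days: 70 − 30 = 40 left.
December 2083 has 31 days: 40 − 31 = 9 left.
9 days into January 2084 → January 9, 2084.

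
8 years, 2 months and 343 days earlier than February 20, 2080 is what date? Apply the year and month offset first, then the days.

Going back 8 years, 2 months and 343 days from February 20, 2080: first the month/year part, then the days.
-8 years → 2072; month 2 − 2 = 0, which is month 12 of year 2071 → December 2071.
Day 20 is valid in December, giving December 20, 2071.
Now subtract 343 days from December 20, 2071.
Going back 20 days from December 20, 2071 reaches the end of the previous month; 343 − 20 = 323 left.
November 2071 has 30 days: 323 − 30 = 293 left.
October 2071 has 31 days: 293 − 31 = 262 left.
September 2071 has 30 days: 262 − 30 = 232 left.
August 2071 has 31 days: 232 − 31 = 201 left.
July 2071 has 31 days: 201 − 31 = 170 left.
June 2071 has 30 days: 170 − 30 = 140 left.
May 2071 has 31 days: 140 − 31 = 109 left.
April 2071 has 30 days: 109 − 30 = 79 left.
March 2071 has 31 days: 79 − 31 = 48 left.
February 2071 has 28 days (2071 is not a leap year): 48 − 28 = 20 left.
January 2071 has 31 days; 31 − 20 = 11 → January 11, 2071.

January 11, 2071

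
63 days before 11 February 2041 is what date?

December 10, 2040

Counting back 63 days from February 11, 2041.
Going back 11 days from February 11, 2041 reaches the end of the previous month; 63 − 11 = 52 left.
January 2041 has 31 days: 52 − 31 = 21 left.
December 2040 has 31 days; 31 − 21 = 10 → December 10, 2040.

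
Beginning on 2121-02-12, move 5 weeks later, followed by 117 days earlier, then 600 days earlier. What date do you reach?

April 2, 2119

Adding 5 weeks (= 35 days) from February 12, 2121:
February has 28 days, so 28 − 12 = 16 days remain after February 12, 2121; 35 − 16 = 19 left.
19 days into March 2121 → March 19, 2121.
Going back 117 days from March 19, 2121:
Going back 19 days from March 19, 2121 reaches the end of the previous month; 117 − 19 = 98 left.
February 2121 has 28 days (2121 is not a leap year): 98 − 28 = 70 left.
January 2121 has 31 days: 70 − 31 = 39 left.
December 2120 has 31 days: 39 − 31 = 8 left.
November 2120 has 30 days; 30 − 8 = 22 → November 22, 2120.
Subtracting 600 days from November 22, 2120:
Going back 22 days from November 22, 2120 reaches the end of the previous month; 600 − 22 = 578 left.
October 2120 has 31 days: 578 − 31 = 547 left.
September 2120 has 30 days: 547 − 30 = 517 left.
August 2120 has 31 days: 517 − 31 = 486 left.
July 2120 has 31 days: 486 − 31 = 455 left.
June 2120 has 30 days: 455 − 30 = 425 left.
May 2120 has 31 days: 425 − 31 = 394 left.
April 2120 has 30 days: 394 − 30 = 364 left.
March 2120 has 31 days: 364 − 31 = 333 left.
February 2120 has 29 days (2120 is a leap year): 333 − 29 = 304 left.
January 2120 has 31 days: 304 − 31 = 273 left.
December 2119 has 31 days: 273 − 31 = 242 left.
November 2119 has 30 days: 242 − 30 = 212 left.
October 2119 has 31 days: 212 − 31 = 181 left.
September 2119 has 30 days: 181 − 30 = 151 left.
August 2119 has 31 days: 151 − 31 = 120 left.
July 2119 has 31 days: 120 − 31 = 89 left.
June 2119 has 30 days: 89 − 30 = 59 left.
May 2119 has 31 days: 59 − 31 = 28 left.
April 2119 has 30 days; 30 − 28 = 2 → April 2, 2119.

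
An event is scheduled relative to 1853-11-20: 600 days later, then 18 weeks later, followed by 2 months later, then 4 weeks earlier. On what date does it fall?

Counting forward 600 days from November 20, 1853:
November has 30 days, so 30 − 20 = 10 days remain after November 20, 1853; 600 − 10 = 590 left.
December 1853 has 31 days: 590 − 31 = 559 left.
January 1854 has 31 days: 559 − 31 = 528 left.
February 1854 has 28 days (1854 is not a leap year): 528 − 28 = 500 left.
March 1854 has 31 days: 500 − 31 = 469 left.
April 1854 has 30 days: 469 − 30 = 439 left.
May 1854 has 31 days: 439 − 31 = 408 left.
June 1854 has 30 days: 408 − 30 = 378 left.
July 1854 has 31 days: 378 − 31 = 347 left.
August 1854 has 31 days: 347 − 31 = 316 left.
September 1854 has 30 days: 316 − 30 = 286 left.
October 1854 has 31 days: 286 − 31 = 255 left.
November 1854 has 30 days: 255 − 30 = 225 left.
December 1854 has 31 days: 225 − 31 = 194 left.
January 1855 has 31 days: 194 − 31 = 163 left.
February 1855 has 28 days (1855 is not a leap year): 163 − 28 = 135 left.
March 1855 has 31 days: 135 − 31 = 104 left.
April 1855 has 30 days: 104 − 30 = 74 left.
May 1855 has 31 days: 74 − 31 = 43 left.
June 1855 has 30 days: 43 − 30 = 13 left.
13 days into July 1855 → July 13, 1855.
Counting forward 18 weeks (= 126 days) from July 13, 1855:
July has 31 days, so 31 − 13 = 18 days remain after July 13, 1855; 126 − 18 = 108 left.
August 1855 has 31 days: 108 − 31 = 77 left.
September 1855 has 30 days: 77 − 30 = 47 left.
October 1855 has 31 days: 47 − 31 = 16 left.
16 days into November 1855 → November 16, 1855.
Adding 2 months from November 16, 1855:
month 11 + 2 = 13, which is month 1 of year 1856 → January 1856.
Day 16 is valid in January, giving January 16, 1856.
Subtracting 4 weeks (= 28 days) from January 16, 1856:
Going back 16 days from January 16, 1856 reaches the end of the previous month; 28 − 16 = 12 left.
December 1855 has 31 days; 31 − 12 = 19 → December 19, 1855.

December 19, 1855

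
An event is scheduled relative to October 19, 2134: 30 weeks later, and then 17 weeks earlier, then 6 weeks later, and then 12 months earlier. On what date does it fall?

March 1, 2134

Counting forward 30 weeks (= 210 days) from October 19, 2134:
October has 31 days, so 31 − 19 = 12 days remain after October 19, 2134; 210 − 12 = 198 left.
November 2134 has 30 days: 198 − 30 = 168 left.
December 2134 has 31 days: 168 − 31 = 137 left.
January 2135 has 31 days: 137 − 31 = 106 left.
February 2135 has 28 days (2135 is not a leap year): 106 − 28 = 78 left.
March 2135 has 31 days: 78 − 31 = 47 left.
April 2135 has 30 days: 47 − 30 = 17 left.
17 days into May 2135 → May 17, 2135.
Subtracting 17 weeks (= 119 days) from May 17, 2135:
Going back 17 days from May 17, 2135 reaches the end of the previous month; 119 − 17 = 102 left.
April 2135 has 30 days: 102 − 30 = 72 left.
March 2135 has 31 days: 72 − 31 = 41 left.
February 2135 has 28 days (2135 is not a leap year): 41 − 28 = 13 left.
January 2135 has 31 days; 31 − 13 = 18 → January 18, 2135.
Counting forward 6 weeks (= 42 days) from January 18, 2135:
January has 31 days, so 31 − 18 = 13 days remain after January 18, 2135; 42 − 13 = 29 left.
February 2135 has 28 days (2135 is not a leap year): 29 − 28 = 1 left.
1 day into March 2135 → March 1, 2135.
Counting back 12 months from March 1, 2135:
month 3 − 12 = -9, which is month 3 of year 2134 → March 2134.
Day 1 is valid in March, giving March 1, 2134.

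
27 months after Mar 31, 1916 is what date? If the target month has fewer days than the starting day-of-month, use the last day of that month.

Adding 27 months from March 31, 1916.
month 3 + 27 = 30, which is month 6 of year 1918 → June 1918.
June 1918 has only 30 days and the start was day 31, so the date clamps to June 30, 1918.

June 30, 1918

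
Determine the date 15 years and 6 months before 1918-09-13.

March 13, 1903

Subtracting 15 years and 6 months from September 13, 1918.
-15 years → 1903; month 9 − 6 = 3 → March 1903.
Day 13 is valid in March, giving March 13, 1903.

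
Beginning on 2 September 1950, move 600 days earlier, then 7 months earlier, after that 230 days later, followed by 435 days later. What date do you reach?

April 6, 1950

Going back 600 days from September 2, 1950:
Going back 2 days from September 2, 1950 reaches the end of the previous month; 600 − 2 = 598 left.
August 1950 has 31 days: 598 − 31 = 567 left.
July 1950 has 31 days: 567 − 31 = 536 left.
June 1950 has 30 days: 536 − 30 = 506 left.
May 1950 has 31 days: 506 − 31 = 475 left.
April 1950 has 30 days: 475 − 30 = 445 left.
March 1950 has 31 days: 445 − 31 = 414 left.
February 1950 has 28 days (1950 is not a leap year): 414 − 28 = 386 left.
January 1950 has 31 days: 386 − 31 = 355 left.
December 1949 has 31 days: 355 − 31 = 324 left.
November 1949 has 30 days: 324 − 30 = 294 left.
October 1949 has 31 days: 294 − 31 = 263 left.
September 1949 has 30 days: 263 − 30 = 233 left.
August 1949 has 31 days: 233 − 31 = 202 left.
July 1949 has 31 days: 202 − 31 = 171 left.
June 1949 has 30 days: 171 − 30 = 141 left.
May 1949 has 31 days: 141 − 31 = 110 left.
April 1949 has 30 days: 110 − 30 = 80 left.
March 1949 has 31 days: 80 − 31 = 49 left.
February 1949 has 28 days (1949 is not a leap year): 49 − 28 = 21 left.
January 1949 has 31 days; 31 − 21 = 10 → January 10, 1949.
Counting back 7 months from January 10, 1949:
month 1 − 7 = -6, which is month 6 of year 1948 → June 1948.
Day 10 is valid in June, giving June 10, 1948.
Counting forward 230 days from June 10, 1948:
June has 30 days, so 30 − 10 = 20 days remain after June 10, 1948; 230 − 20 = 210 left.
July 1948 has 31 days: 210 − 31 = 179 left.
August 1948 has 31 days: 179 − 31 = 148 left.
September 1948 has 30 days: 148 − 30 = 118 left.
October 1948 has 31 days: 118 − 31 = 87 left.
November 1948 has 30 days: 87 − 30 = 57 left.
December 1948 has 31 days: 57 − 31 = 26 left.
26 days into January 1949 → January 26, 1949.
Counting forward 435 days from January 26, 1949:
January has 31 days, so 31 − 26 = 5 days remain after January 26, 1949; 435 − 5 = 430 left.
February 1949 has 28 days (1949 is not a leap year): 430 − 28 = 402 left.
March 1949 has 31 days: 402 − 31 = 371 left.
April 1949 has 30 days: 371 − 30 = 341 left.
May 1949 has 31 days: 341 − 31 = 310 left.
June 1949 has 30 days: 310 − 30 = 280 left.
July 1949 has 31 days: 280 − 31 = 249 left.
August 1949 has 31 days: 249 − 31 = 218 left.
September 1949 has 30 days: 218 − 30 = 188 left.
October 1949 has 31 days: 188 − 31 = 157 left.
November 1949 has 30 days: 157 − 30 = 127 left.
December 1949 has 31 days: 127 − 31 = 96 left.
January 1950 has 31 days: 96 − 31 = 65 left.
February 1950 has 28 days (1950 is not a leap year): 65 − 28 = 37 left.
March 1950 has 31 days: 37 − 31 = 6 left.
6 days into April 1950 → April 6, 1950.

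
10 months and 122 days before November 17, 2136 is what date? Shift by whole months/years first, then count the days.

Counting back 10 months and 122 days from November 17, 2136: first the month/year part, then the days.
month 11 − 10 = 1 → January 2136.
Day 17 is valid in January, giving January 17, 2136.
Now subtract 122 days from January 17, 2136.
Going back 17 days from January 17, 2136 reaches the end of the previous month; 122 − 17 = 105 left.
December 2135 has 31 days: 105 − 31 = 74 left.
November 2135 has 30 days: 74 − 30 = 44 left.
October 2135 has 31 days: 44 − 31 = 13 left.
September 2135 has 30 days; 30 − 13 = 17 → September 17, 2135.

September 17, 2135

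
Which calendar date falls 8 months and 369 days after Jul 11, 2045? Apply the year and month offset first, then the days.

March 15, 2047

Adding 8 months and 369 days from July 11, 2045: first the month/year part, then the days.
month 7 + 8 = 15, which is month 3 of year 2046 → March 2046.
Day 11 is valid in March, giving March 11, 2046.
Now add 369 days from March 11, 2046.
March has 31 days, so 31 − 11 = 20 days remain after March 11, 2046; 369 − 20 = 349 left.
April 2046 has 30 days: 349 − 30 = 319 left.
May 2046 has 31 days: 319 − 31 = 288 left.
June 2046 has 30 days: 288 − 30 = 258 left.
July 2046 has 31 days: 258 − 31 = 227 left.
August 2046 has 31 days: 227 − 31 = 196 left.
September 2046 has 30 days: 196 − 30 = 166 left.
October 2046 has 31 days: 166 − 31 = 135 left.
November 2046 has 30 days: 135 − 30 = 105 left.
December 2046 has 31 days: 105 − 31 = 74 left.
January 2047 has 31 days: 74 − 31 = 43 left.
February 2047 has 28 days (2047 is not a leap year): 43 − 28 = 15 left.
15 days into March 2047 → March 15, 2047.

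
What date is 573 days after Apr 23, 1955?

Advancing 573 days from April 23, 1955.
April has 30 days, so 30 − 23 = 7 days remain after April 23, 1955; 573 − 7 = 566 left.
May 1955 has 31 days: 566 − 31 = 535 left.
June 1955 has 30 days: 535 − 30 = 505 left.
July 1955 has 31 days: 505 − 31 = 474 left.
August 1955 has 31 days: 474 − 31 = 443 left.
September 1955 has 30 days: 443 − 30 = 413 left.
October 1955 has 31 days: 413 − 31 = 382 left.
November 1955 has 30 days: 382 − 30 = 352 left.
December 1955 has 31 days: 352 − 31 = 321 left.
January 1956 has 31 days: 321 − 31 = 290 left.
February 1956 has 29 days (1956 is a leap year): 290 − 29 = 261 left.
March 1956 has 31 days: 261 − 31 = 230 left.
April 1956 has 30 days: 230 − 30 = 200 left.
May 1956 has 31 days: 200 − 31 = 169 left.
June 1956 has 30 days: 169 − 30 = 139 left.
July 1956 has 31 days: 139 − 31 = 108 left.
August 1956 has 31 days: 108 − 31 = 77 left.
September 1956 has 30 days: 77 − 30 = 47 left.
October 1956 has 31 days: 47 − 31 = 16 left.
16 days into November 1956 → November 16, 1956.

November 16, 1956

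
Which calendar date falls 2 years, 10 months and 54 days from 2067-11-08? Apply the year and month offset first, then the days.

Counting forward 2 years, 10 months and 54 days from November 8, 2067: first the month/year part, then the days.
+2 years → 2069; month 11 + 10 = 21, which is month 9 of year 2070 → September 2070.
Day 8 is valid in September, giving September 8, 2070.
Now add 54 days from September 8, 2070.
September has 30 days, so 30 − 8 = 22 days remain after September 8, 2070; 54 − 22 = 32 left.
October 2070 has 31 days: 32 − 31 = 1 left.
1 day into November 2070 → November 1, 2070.

November 1, 2070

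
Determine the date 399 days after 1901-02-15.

Adding 399 days from February 15, 1901.
February has 28 days, so 28 − 15 = 13 days remain after February 15, 1901; 399 − 13 = 386 left.
March 1901 has 31 days: 386 − 31 = 355 left.
April 1901 has 30 days: 355 − 30 = 325 left.
May 1901 has 31 days: 325 − 31 = 294 left.
June 1901 has 30 days: 294 − 30 = 264 left.
July 1901 has 31 days: 264 − 31 = 233 left.
August 1901 has 31 days: 233 − 31 = 202 left.
September 1901 has 30 days: 202 − 30 = 172 left.
October 1901 has 31 days: 172 − 31 = 141 left.
November 1901 has 30 days: 141 − 30 = 111 left.
December 1901 has 31 days: 111 − 31 = 80 left.
January 1902 has 31 days: 80 − 31 = 49 left.
February 1902 has 28 days (1902 is not a leap year): 49 − 28 = 21 left.
21 days into March 1902 → March 21, 1902.

March 21, 1902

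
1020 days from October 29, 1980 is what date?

Counting forward 1020 days from October 29, 1980.
October has 31 days, so 31 − 29 = 2 days remain after October 29, 1980; 1020 − 2 = 1018 left.
November 1980 has 30 days: 1018 − 30 = 988 left.
December 1980 has 31 days: 988 − 31 = 957 left.
January 1981 has 31 days: 957 − 31 = 926 left.
February 1981 has 28 days (1981 is not a leap year): 926 − 28 = 898 left.
March 1981 has 31 days: 898 − 31 = 867 left.
April 1981 has 30 days: 867 − 30 = 837 left.
May 1981 has 31 days: 837 − 31 = 806 left.
June 1981 has 30 days: 806 − 30 = 776 left.
July 1981 has 31 days: 776 − 31 = 745 left.
August 1981 has 31 days: 745 − 31 = 714 left.
September 1981 has 30 days: 714 − 30 = 684 left.
October 1981 has 31 days: 684 − 31 = 653 left.
November 1981 has 30 days: 653 − 30 = 623 left.
December 1981 has 31 days: 623 − 31 = 592 left.
January 1982 has 31 days: 592 − 31 = 561 left.
February 1982 has 28 days (1982 is not a leap year): 561 − 28 = 533 left.
March 1982 has 31 days: 533 − 31 = 502 left.
April 1982 has 30 days: 502 − 30 = 472 left.
May 1982 has 31 days: 472 − 31 = 441 left.
June 1982 has 30 days: 441 − 30 = 411 left.
July 1982 has 31 days: 411 − 31 = 380 left.
August 1982 has 31 days: 380 − 31 = 349 left.
September 1982 has 30 days: 349 − 30 = 319 left.
October 1982 has 31 days: 319 − 31 = 288 left.
November 1982 has 30 days: 288 − 30 = 258 left.
December 1982 has 31 days: 258 − 31 = 227 left.
January 1983 has 31 days: 227 − 31 = 196 left.
February 1983 has 28 days (1983 is not a leap year): 196 − 28 = 168 left.
March 1983 has 31 days: 168 − 31 = 137 left.
April 1983 has 30 days: 137 − 30 = 107 left.
May 1983 has 31 days: 107 − 31 = 76 left.
June 1983 has 30 days: 76 − 30 = 46 left.
July 1983 has 31 days: 46 − 31 = 15 left.
15 days into August 1983 → August 15, 1983.

August 15, 1983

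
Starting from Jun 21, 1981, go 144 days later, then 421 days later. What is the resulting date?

Counting forward 144 days from June 21, 1981:
June has 30 days, so 30 − 21 = 9 days remain after June 21, 1981; 144 − 9 = 135 left.
July 1981 has 31 days: 135 − 31 = 104 left.
August 1981 has 31 days: 104 − 31 = 73 left.
September 1981 has 30 days: 73 − 30 = 43 left.
October 1981 has 31 days: 43 − 31 = 12 left.
12 days into November 1981 → November 12, 1981.
Advancing 421 days from November 12, 1981:
November has 30 days, so 30 − 12 = 18 days remain after November 12, 1981; 421 − 18 = 403 left.
December 1981 has 31 days: 403 − 31 = 372 left.
January 1982 has 31 days: 372 − 31 = 341 left.
February 1982 has 28 days (1982 is not a leap year): 341 − 28 = 313 left.
March 1982 has 31 days: 313 − 31 = 282 left.
April 1982 has 30 days: 282 − 30 = 252 left.
May 1982 has 31 days: 252 − 31 = 221 left.
June 1982 has 30 days: 221 − 30 = 191 left.
July 1982 has 31 days: 191 − 31 = 160 left.
August 1982 has 31 days: 160 − 31 = 129 left.
September 1982 has 30 days: 129 − 30 = 99 left.
October 1982 has 31 days: 99 − 31 = 68 left.
November 1982 has 30 days: 68 − 30 = 38 left.
December 1982 has 31 days: 38 − 31 = 7 left.
7 days into January 1983 → January 7, 1983.

January 7, 1983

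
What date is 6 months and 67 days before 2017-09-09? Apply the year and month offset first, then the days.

Subtracting 6 months and 67 days from September 9, 2017: first the month/year part, then the days.
month 9 − 6 = 3 → March 2017.
Day 9 is valid in March, giving March 9, 2017.
Now subtract 67 days from March 9, 2017.
Going back 9 days from March 9, 2017 reaches the end of the previous month; 67 − 9 = 58 left.
February 2017 has 28 days (2017 is not a leap year): 58 − 28 = 30 left.
January 2017 has 31 days; 31 − 30 = 1 → January 1, 2017.

January 1, 2017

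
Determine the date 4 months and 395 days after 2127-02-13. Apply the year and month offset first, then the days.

July 12, 2128

Adding 4 months and 395 days from February 13, 2127: first the month/year part, then the days.
month 2 + 4 = 6 → June 2127.
Day 13 is valid in June, giving June 13, 2127.
Now add 395 days from June 13, 2127.
June has 30 days, so 30 − 13 = 17 days remain after June 13, 2127; 395 − 17 = 378 left.
July 2127 has 31 days: 378 − 31 = 347 left.
August 2127 has 31 days: 347 − 31 = 316 left.
September 2127 has 30 days: 316 − 30 = 286 left.
October 2127 has 31 days: 286 − 31 = 255 left.
November 2127 has 30 days: 255 − 30 = 225 left.
December 2127 has 31 days: 225 − 31 = 194 left.
January 2128 has 31 days: 194 − 31 = 163 left.
February 2128 has 29 days (2128 is a leap year): 163 − 29 = 134 left.
March 2128 has 31 days: 134 − 31 = 103 left.
April 2128 has 30 days: 103 − 30 = 73 left.
May 2128 has 31 days: 73 − 31 = 42 left.
June 2128 has 30 days: 42 − 30 = 12 left.
12 days into July 2128 → July 12, 2128.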